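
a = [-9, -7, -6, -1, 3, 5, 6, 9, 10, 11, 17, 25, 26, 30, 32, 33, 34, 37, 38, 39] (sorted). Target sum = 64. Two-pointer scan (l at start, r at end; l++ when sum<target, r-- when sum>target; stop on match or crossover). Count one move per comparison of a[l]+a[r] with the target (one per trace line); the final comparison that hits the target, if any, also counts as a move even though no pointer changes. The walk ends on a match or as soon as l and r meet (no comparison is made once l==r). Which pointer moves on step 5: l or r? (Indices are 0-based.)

l

[0,19] -9+39=30 <64 → l++
[1,19] -7+39=32 <64 → l++
[2,19] -6+39=33 <64 → l++
[3,19] -1+39=38 <64 → l++
[4,19] 3+39=42 <64 → l++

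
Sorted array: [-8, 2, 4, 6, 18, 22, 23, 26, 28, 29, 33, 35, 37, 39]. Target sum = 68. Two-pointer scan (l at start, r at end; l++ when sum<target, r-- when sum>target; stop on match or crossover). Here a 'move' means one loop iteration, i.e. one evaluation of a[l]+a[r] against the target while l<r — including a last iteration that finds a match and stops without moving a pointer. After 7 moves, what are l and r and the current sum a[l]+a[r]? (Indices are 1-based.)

l=8, r=14, sum=65

[1,14] -8+39=31 <68 → l++
[2,14] 2+39=41 <68 → l++
[3,14] 4+39=43 <68 → l++
[4,14] 6+39=45 <68 → l++
[5,14] 18+39=57 <68 → l++
[6,14] 22+39=61 <68 → l++
[7,14] 23+39=62 <68 → l++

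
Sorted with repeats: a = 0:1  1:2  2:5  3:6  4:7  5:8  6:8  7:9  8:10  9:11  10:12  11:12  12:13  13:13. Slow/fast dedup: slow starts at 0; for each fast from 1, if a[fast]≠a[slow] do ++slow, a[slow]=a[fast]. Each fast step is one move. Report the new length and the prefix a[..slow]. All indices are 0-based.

(s=0,f=1) a[fast]=2≠a[slow]=1 write a[1]=2 → slow++,fast++
(s=1,f=2) a[fast]=5≠a[slow]=2 write a[2]=5 → slow++,fast++
(s=2,f=3) a[fast]=6≠a[slow]=5 write a[3]=6 → slow++,fast++
(s=3,f=4) a[fast]=7≠a[slow]=6 write a[4]=7 → slow++,fast++
(s=4,f=5) a[fast]=8≠a[slow]=7 write a[5]=8 → slow++,fast++
(s=5,f=6) a[fast]=8=a[slow] dup → fast++
(s=5,f=7) a[fast]=9≠a[slow]=8 write a[6]=9 → slow++,fast++
(s=6,f=8) a[fast]=10≠a[slow]=9 write a[7]=10 → slow++,fast++
(s=7,f=9) a[fast]=11≠a[slow]=10 write a[8]=11 → slow++,fast++
(s=8,f=10) a[fast]=12≠a[slow]=11 write a[9]=12 → slow++,fast++
(s=9,f=11) a[fast]=12=a[slow] dup → fast++
(s=9,f=12) a[fast]=13≠a[slow]=12 write a[10]=13 → slow++,fast++
(s=10,f=13) a[fast]=13=a[slow] dup → fast++

length 11; prefix = [1, 2, 5, 6, 7, 8, 9, 10, 11, 12, 13]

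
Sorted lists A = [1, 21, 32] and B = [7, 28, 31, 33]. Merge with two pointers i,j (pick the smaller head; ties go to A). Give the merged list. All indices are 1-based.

[1, 7, 21, 28, 31, 32, 33]

[i=1,j=1] A[i]=1<=B[j]=7 take 1 → i++
[i=2,j=1] A[i]=21>B[j]=7 take 7 → j++
[i=2,j=2] A[i]=21<=B[j]=28 take 21 → i++
[i=3,j=2] A[i]=32>B[j]=28 take 28 → j++
[i=3,j=3] A[i]=32>B[j]=31 take 31 → j++
[i=3,j=4] A[i]=32<=B[j]=33 take 32 → i++
[i=4,j=4] A done, take B[j]=33 → j++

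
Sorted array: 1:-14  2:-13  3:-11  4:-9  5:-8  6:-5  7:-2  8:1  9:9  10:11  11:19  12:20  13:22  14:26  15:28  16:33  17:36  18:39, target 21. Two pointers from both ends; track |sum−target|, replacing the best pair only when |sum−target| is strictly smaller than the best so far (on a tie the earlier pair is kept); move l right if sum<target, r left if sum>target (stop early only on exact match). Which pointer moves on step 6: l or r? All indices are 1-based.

l

l=1 r=18: -14+39=25 d=4 *, r--
l=1 r=17: -14+36=22 d=1 *, r--
l=1 r=16: -14+33=19 d=2, l++
l=2 r=16: -13+33=20 d=1, l++
l=3 r=16: -11+33=22 d=1, r--
l=3 r=15: -11+28=17 d=4, l++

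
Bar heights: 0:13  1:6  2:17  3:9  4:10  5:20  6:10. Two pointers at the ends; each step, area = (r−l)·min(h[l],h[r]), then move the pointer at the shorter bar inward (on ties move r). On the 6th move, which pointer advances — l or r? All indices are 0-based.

l

l=0 r=6: min(13,10)*6=60 best=60 *, r--
l=0 r=5: min(13,20)*5=65 best=65 *, l++
l=1 r=5: min(6,20)*4=24 best=65, l++
l=2 r=5: min(17,20)*3=51 best=65, l++
l=3 r=5: min(9,20)*2=18 best=65, l++
l=4 r=5: min(10,20)*1=10 best=65, l++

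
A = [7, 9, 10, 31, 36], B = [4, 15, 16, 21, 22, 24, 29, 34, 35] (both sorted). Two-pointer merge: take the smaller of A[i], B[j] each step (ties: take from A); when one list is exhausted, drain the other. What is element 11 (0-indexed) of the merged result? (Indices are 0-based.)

merged[11] = 34

i=0 j=0: A[i]=7>B[j]=4 take 4, j++
i=0 j=1: A[i]=7<=B[j]=15 take 7, i++
i=1 j=1: A[i]=9<=B[j]=15 take 9, i++
i=2 j=1: A[i]=10<=B[j]=15 take 10, i++
i=3 j=1: A[i]=31>B[j]=15 take 15, j++
i=3 j=2: A[i]=31>B[j]=16 take 16, j++
i=3 j=3: A[i]=31>B[j]=21 take 21, j++
i=3 j=4: A[i]=31>B[j]=22 take 22, j++
i=3 j=5: A[i]=31>B[j]=24 take 24, j++
i=3 j=6: A[i]=31>B[j]=29 take 29, j++
i=3 j=7: A[i]=31<=B[j]=34 take 31, i++
i=4 j=7: A[i]=36>B[j]=34 take 34, j++
i=4 j=8: A[i]=36>B[j]=35 take 35, j++
i=4 j=9: B done, take A[i]=36, i++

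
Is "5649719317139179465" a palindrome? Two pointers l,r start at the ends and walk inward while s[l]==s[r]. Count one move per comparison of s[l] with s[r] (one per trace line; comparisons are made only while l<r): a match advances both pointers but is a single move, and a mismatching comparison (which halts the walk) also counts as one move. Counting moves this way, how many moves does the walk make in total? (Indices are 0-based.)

[0,18] '5'=='5' → l++,r--
[1,17] '6'=='6' → l++,r--
[2,16] '4'=='4' → l++,r--
[3,15] '9'=='9' → l++,r--
[4,14] '7'=='7' → l++,r--
[5,13] '1'=='1' → l++,r--
[6,12] '9'=='9' → l++,r--
[7,11] '3'=='3' → l++,r--
[8,10] '1'=='1' → l++,r--

9 moves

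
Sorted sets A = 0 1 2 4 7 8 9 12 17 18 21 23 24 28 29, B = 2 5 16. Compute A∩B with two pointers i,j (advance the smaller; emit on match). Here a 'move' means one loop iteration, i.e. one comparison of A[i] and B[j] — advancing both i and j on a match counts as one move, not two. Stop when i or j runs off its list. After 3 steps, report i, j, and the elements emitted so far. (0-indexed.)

i=3, j=1, emitted=[2]

[i=0,j=0] 0<2 → i++
[i=1,j=0] 1<2 → i++
[i=2,j=0] 2==2 emit → i++,j++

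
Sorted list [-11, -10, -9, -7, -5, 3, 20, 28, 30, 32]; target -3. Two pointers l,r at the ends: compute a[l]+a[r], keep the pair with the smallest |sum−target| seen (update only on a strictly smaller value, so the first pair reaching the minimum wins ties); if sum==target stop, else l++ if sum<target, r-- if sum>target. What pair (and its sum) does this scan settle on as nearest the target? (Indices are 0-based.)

pair (-7, 3) with sum -4 (|Δ|=1)

[0,9] -11+32=21 d=24 * → r--
[0,8] -11+30=19 d=22 * → r--
[0,7] -11+28=17 d=20 * → r--
[0,6] -11+20=9 d=12 * → r--
[0,5] -11+3=-8 d=5 * → l++
[1,5] -10+3=-7 d=4 * → l++
[2,5] -9+3=-6 d=3 * → l++
[3,5] -7+3=-4 d=1 * → l++
[4,5] -5+3=-2 d=1 → r--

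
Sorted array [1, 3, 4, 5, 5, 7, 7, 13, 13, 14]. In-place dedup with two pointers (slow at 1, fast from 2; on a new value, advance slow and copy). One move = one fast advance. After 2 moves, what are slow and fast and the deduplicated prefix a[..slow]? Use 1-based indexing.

slow=3, fast=4, prefix=[1, 3, 4]

(s=1,f=2) a[fast]=3≠a[slow]=1 write a[2]=3 → slow++,fast++
(s=2,f=3) a[fast]=4≠a[slow]=3 write a[3]=4 → slow++,fast++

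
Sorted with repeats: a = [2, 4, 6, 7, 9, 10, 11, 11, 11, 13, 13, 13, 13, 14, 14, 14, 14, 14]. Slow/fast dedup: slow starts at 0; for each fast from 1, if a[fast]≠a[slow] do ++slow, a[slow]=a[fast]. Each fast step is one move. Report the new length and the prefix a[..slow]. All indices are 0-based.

length 9; prefix = [2, 4, 6, 7, 9, 10, 11, 13, 14]

(s=0,f=1) a[fast]=4≠a[slow]=2 write a[1]=4 → slow++,fast++
(s=1,f=2) a[fast]=6≠a[slow]=4 write a[2]=6 → slow++,fast++
(s=2,f=3) a[fast]=7≠a[slow]=6 write a[3]=7 → slow++,fast++
(s=3,f=4) a[fast]=9≠a[slow]=7 write a[4]=9 → slow++,fast++
(s=4,f=5) a[fast]=10≠a[slow]=9 write a[5]=10 → slow++,fast++
(s=5,f=6) a[fast]=11≠a[slow]=10 write a[6]=11 → slow++,fast++
(s=6,f=7) a[fast]=11=a[slow] dup → fast++
(s=6,f=8) a[fast]=11=a[slow] dup → fast++
(s=6,f=9) a[fast]=13≠a[slow]=11 write a[7]=13 → slow++,fast++
(s=7,f=10) a[fast]=13=a[slow] dup → fast++
(s=7,f=11) a[fast]=13=a[slow] dup → fast++
(s=7,f=12) a[fast]=13=a[slow] dup → fast++
(s=7,f=13) a[fast]=14≠a[slow]=13 write a[8]=14 → slow++,fast++
(s=8,f=14) a[fast]=14=a[slow] dup → fast++
(s=8,f=15) a[fast]=14=a[slow] dup → fast++
(s=8,f=16) a[fast]=14=a[slow] dup → fast++
(s=8,f=17) a[fast]=14=a[slow] dup → fast++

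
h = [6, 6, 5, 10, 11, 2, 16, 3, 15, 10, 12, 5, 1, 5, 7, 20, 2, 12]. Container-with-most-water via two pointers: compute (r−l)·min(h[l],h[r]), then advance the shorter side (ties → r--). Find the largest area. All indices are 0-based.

max area = 144

[0,17] min(6,12)*17=102 best=102 * → l++
[1,17] min(6,12)*16=96 best=102 → l++
[2,17] min(5,12)*15=75 best=102 → l++
[3,17] min(10,12)*14=140 best=140 * → l++
[4,17] min(11,12)*13=143 best=143 * → l++
[5,17] min(2,12)*12=24 best=143 → l++
[6,17] min(16,12)*11=132 best=143 → r--
[6,16] min(16,2)*10=20 best=143 → r--
[6,15] min(16,20)*9=144 best=144 * → l++
[7,15] min(3,20)*8=24 best=144 → l++
[8,15] min(15,20)*7=105 best=144 → l++
[9,15] min(10,20)*6=60 best=144 → l++
[10,15] min(12,20)*5=60 best=144 → l++
[11,15] min(5,20)*4=20 best=144 → l++
[12,15] min(1,20)*3=3 best=144 → l++
[13,15] min(5,20)*2=10 best=144 → l++
[14,15] min(7,20)*1=7 best=144 → l++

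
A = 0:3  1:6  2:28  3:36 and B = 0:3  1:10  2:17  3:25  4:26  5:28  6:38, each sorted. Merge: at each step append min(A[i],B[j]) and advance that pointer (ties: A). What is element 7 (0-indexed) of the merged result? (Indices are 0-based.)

merged[7] = 28

i=0 j=0: A[i]=3<=B[j]=3 take 3, i++
i=1 j=0: A[i]=6>B[j]=3 take 3, j++
i=1 j=1: A[i]=6<=B[j]=10 take 6, i++
i=2 j=1: A[i]=28>B[j]=10 take 10, j++
i=2 j=2: A[i]=28>B[j]=17 take 17, j++
i=2 j=3: A[i]=28>B[j]=25 take 25, j++
i=2 j=4: A[i]=28>B[j]=26 take 26, j++
i=2 j=5: A[i]=28<=B[j]=28 take 28, i++
i=3 j=5: A[i]=36>B[j]=28 take 28, j++
i=3 j=6: A[i]=36<=B[j]=38 take 36, i++
i=4 j=6: A done, take B[j]=38, j++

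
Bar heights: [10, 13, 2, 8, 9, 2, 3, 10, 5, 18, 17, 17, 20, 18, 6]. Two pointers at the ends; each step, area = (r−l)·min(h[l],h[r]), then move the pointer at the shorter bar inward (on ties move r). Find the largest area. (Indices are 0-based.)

max area = 156

[0,14] min(10,6)*14=84 best=84 * → r--
[0,13] min(10,18)*13=130 best=130 * → l++
[1,13] min(13,18)*12=156 best=156 * → l++
[2,13] min(2,18)*11=22 best=156 → l++
[3,13] min(8,18)*10=80 best=156 → l++
[4,13] min(9,18)*9=81 best=156 → l++
[5,13] min(2,18)*8=16 best=156 → l++
[6,13] min(3,18)*7=21 best=156 → l++
[7,13] min(10,18)*6=60 best=156 → l++
[8,13] min(5,18)*5=25 best=156 → l++
[9,13] min(18,18)*4=72 best=156 → r--
[9,12] min(18,20)*3=54 best=156 → l++
[10,12] min(17,20)*2=34 best=156 → l++
[11,12] min(17,20)*1=17 best=156 → l++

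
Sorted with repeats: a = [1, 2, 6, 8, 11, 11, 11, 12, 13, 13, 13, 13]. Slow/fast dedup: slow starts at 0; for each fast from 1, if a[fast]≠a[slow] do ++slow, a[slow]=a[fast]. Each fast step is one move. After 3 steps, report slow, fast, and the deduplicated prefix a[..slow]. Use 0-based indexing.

(s=0,f=1) a[fast]=2≠a[slow]=1 write a[1]=2 → slow++,fast++
(s=1,f=2) a[fast]=6≠a[slow]=2 write a[2]=6 → slow++,fast++
(s=2,f=3) a[fast]=8≠a[slow]=6 write a[3]=8 → slow++,fast++

slow=3, fast=4, prefix=[1, 2, 6, 8]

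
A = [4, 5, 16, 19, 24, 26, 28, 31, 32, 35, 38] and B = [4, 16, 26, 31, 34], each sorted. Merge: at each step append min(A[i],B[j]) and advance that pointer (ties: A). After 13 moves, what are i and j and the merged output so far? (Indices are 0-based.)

[i=0,j=0] A[i]=4<=B[j]=4 take 4 → i++
[i=1,j=0] A[i]=5>B[j]=4 take 4 → j++
[i=1,j=1] A[i]=5<=B[j]=16 take 5 → i++
[i=2,j=1] A[i]=16<=B[j]=16 take 16 → i++
[i=3,j=1] A[i]=19>B[j]=16 take 16 → j++
[i=3,j=2] A[i]=19<=B[j]=26 take 19 → i++
[i=4,j=2] A[i]=24<=B[j]=26 take 24 → i++
[i=5,j=2] A[i]=26<=B[j]=26 take 26 → i++
[i=6,j=2] A[i]=28>B[j]=26 take 26 → j++
[i=6,j=3] A[i]=28<=B[j]=31 take 28 → i++
[i=7,j=3] A[i]=31<=B[j]=31 take 31 → i++
[i=8,j=3] A[i]=32>B[j]=31 take 31 → j++
[i=8,j=4] A[i]=32<=B[j]=34 take 32 → i++

i=9, j=4, merged so far=[4, 4, 5, 16, 16, 19, 24, 26, 26, 28, 31, 31, 32]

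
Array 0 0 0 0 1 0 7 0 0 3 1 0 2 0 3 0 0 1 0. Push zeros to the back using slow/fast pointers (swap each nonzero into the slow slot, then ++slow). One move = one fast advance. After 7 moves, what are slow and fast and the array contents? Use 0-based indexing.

slow=0 fast=0: a[fast]=0, fast++
slow=0 fast=1: a[fast]=0, fast++
slow=0 fast=2: a[fast]=0, fast++
slow=0 fast=3: a[fast]=0, fast++
slow=0 fast=4: a[fast]=1≠0 swap→a[0]=1, slow++,fast++
slow=1 fast=5: a[fast]=0, fast++
slow=1 fast=6: a[fast]=7≠0 swap→a[1]=7, slow++,fast++

slow=2, fast=7, a=[1, 7, 0, 0, 0, 0, 0, 0, 0, 3, 1, 0, 2, 0, 3, 0, 0, 1, 0]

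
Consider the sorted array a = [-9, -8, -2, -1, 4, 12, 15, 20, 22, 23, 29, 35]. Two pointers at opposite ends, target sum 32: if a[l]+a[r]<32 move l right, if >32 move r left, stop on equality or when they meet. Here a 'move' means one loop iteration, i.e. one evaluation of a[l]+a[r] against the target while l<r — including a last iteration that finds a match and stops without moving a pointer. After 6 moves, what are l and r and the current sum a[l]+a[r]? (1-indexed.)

l=1 r=12: -9+35=26 <32, l++
l=2 r=12: -8+35=27 <32, l++
l=3 r=12: -2+35=33 >32, r--
l=3 r=11: -2+29=27 <32, l++
l=4 r=11: -1+29=28 <32, l++
l=5 r=11: 4+29=33 >32, r--

l=5, r=10, sum=27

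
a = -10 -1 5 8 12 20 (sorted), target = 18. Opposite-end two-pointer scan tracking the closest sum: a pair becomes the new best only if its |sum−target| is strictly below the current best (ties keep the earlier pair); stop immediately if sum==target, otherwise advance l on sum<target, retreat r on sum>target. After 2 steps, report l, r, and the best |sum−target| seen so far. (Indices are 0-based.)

l=0 r=5: -10+20=10 d=8 *, l++
l=1 r=5: -1+20=19 d=1 *, r--

l=1, r=4, best |Δ|=1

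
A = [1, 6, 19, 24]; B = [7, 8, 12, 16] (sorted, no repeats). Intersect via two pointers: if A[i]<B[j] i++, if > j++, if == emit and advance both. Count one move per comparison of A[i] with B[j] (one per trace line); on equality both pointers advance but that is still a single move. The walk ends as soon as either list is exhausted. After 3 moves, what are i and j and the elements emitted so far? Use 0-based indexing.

i=0 j=0: 1<7, i++
i=1 j=0: 6<7, i++
i=2 j=0: 19>7, j++

i=2, j=1, emitted=[]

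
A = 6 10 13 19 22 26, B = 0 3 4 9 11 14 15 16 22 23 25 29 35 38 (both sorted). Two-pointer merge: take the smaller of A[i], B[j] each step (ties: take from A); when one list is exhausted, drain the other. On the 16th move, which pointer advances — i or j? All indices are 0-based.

j

[i=0,j=0] A[i]=6>B[j]=0 take 0 → j++
[i=0,j=1] A[i]=6>B[j]=3 take 3 → j++
[i=0,j=2] A[i]=6>B[j]=4 take 4 → j++
[i=0,j=3] A[i]=6<=B[j]=9 take 6 → i++
[i=1,j=3] A[i]=10>B[j]=9 take 9 → j++
[i=1,j=4] A[i]=10<=B[j]=11 take 10 → i++
[i=2,j=4] A[i]=13>B[j]=11 take 11 → j++
[i=2,j=5] A[i]=13<=B[j]=14 take 13 → i++
[i=3,j=5] A[i]=19>B[j]=14 take 14 → j++
[i=3,j=6] A[i]=19>B[j]=15 take 15 → j++
[i=3,j=7] A[i]=19>B[j]=16 take 16 → j++
[i=3,j=8] A[i]=19<=B[j]=22 take 19 → i++
[i=4,j=8] A[i]=22<=B[j]=22 take 22 → i++
[i=5,j=8] A[i]=26>B[j]=22 take 22 → j++
[i=5,j=9] A[i]=26>B[j]=23 take 23 → j++
[i=5,j=10] A[i]=26>B[j]=25 take 25 → j++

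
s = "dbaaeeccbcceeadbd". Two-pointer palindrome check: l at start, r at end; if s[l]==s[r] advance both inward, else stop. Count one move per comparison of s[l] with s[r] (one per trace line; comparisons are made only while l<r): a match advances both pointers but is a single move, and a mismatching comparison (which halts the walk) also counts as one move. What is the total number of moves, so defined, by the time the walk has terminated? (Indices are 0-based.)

l=0 r=16: 'd'=='d', l++,r--
l=1 r=15: 'b'=='b', l++,r--
l=2 r=14: 'a'!='d', stop

3 moves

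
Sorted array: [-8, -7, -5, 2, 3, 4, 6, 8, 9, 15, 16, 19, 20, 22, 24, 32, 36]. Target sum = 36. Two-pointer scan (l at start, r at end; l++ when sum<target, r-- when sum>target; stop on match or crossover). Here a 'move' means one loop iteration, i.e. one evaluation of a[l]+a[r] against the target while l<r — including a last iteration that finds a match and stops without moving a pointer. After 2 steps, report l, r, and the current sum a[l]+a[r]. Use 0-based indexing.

l=2, r=16, sum=31

[0,16] -8+36=28 <36 → l++
[1,16] -7+36=29 <36 → l++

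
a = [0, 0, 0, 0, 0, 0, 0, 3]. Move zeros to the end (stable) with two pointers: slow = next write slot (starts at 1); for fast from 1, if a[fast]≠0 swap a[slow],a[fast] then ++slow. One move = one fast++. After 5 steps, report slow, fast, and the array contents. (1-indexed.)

(s=1,f=1) a[fast]=0 → fast++
(s=1,f=2) a[fast]=0 → fast++
(s=1,f=3) a[fast]=0 → fast++
(s=1,f=4) a[fast]=0 → fast++
(s=1,f=5) a[fast]=0 → fast++

slow=1, fast=6, a=[0, 0, 0, 0, 0, 0, 0, 3]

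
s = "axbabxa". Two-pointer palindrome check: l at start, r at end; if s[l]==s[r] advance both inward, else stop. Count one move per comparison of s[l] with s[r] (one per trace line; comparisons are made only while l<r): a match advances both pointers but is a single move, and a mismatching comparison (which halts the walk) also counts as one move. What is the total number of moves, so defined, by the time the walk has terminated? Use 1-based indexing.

3 moves

[1,7] 'a'=='a' → l++,r--
[2,6] 'x'=='x' → l++,r--
[3,5] 'b'=='b' → l++,r--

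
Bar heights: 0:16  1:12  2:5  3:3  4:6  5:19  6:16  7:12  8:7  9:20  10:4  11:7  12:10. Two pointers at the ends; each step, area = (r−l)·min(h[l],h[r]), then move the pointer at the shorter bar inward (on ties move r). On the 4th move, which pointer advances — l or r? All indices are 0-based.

[0,12] min(16,10)*12=120 best=120 * → r--
[0,11] min(16,7)*11=77 best=120 → r--
[0,10] min(16,4)*10=40 best=120 → r--
[0,9] min(16,20)*9=144 best=144 * → l++

l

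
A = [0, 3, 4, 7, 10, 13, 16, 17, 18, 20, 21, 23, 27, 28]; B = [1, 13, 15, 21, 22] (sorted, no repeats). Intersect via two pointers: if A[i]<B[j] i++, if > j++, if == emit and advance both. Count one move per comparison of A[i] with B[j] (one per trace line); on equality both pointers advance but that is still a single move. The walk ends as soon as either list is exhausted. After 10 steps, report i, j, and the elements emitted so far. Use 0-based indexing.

[i=0,j=0] 0<1 → i++
[i=1,j=0] 3>1 → j++
[i=1,j=1] 3<13 → i++
[i=2,j=1] 4<13 → i++
[i=3,j=1] 7<13 → i++
[i=4,j=1] 10<13 → i++
[i=5,j=1] 13==13 emit → i++,j++
[i=6,j=2] 16>15 → j++
[i=6,j=3] 16<21 → i++
[i=7,j=3] 17<21 → i++

i=8, j=3, emitted=[13]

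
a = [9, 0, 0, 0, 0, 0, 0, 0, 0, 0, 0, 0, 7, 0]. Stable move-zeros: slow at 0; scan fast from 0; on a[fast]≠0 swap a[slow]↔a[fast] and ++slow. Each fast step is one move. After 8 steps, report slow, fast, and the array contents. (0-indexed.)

slow=1, fast=8, a=[9, 0, 0, 0, 0, 0, 0, 0, 0, 0, 0, 0, 7, 0]

(s=0,f=0) a[fast]=9≠0 swap→a[0]=9 → slow++,fast++
(s=1,f=1) a[fast]=0 → fast++
(s=1,f=2) a[fast]=0 → fast++
(s=1,f=3) a[fast]=0 → fast++
(s=1,f=4) a[fast]=0 → fast++
(s=1,f=5) a[fast]=0 → fast++
(s=1,f=6) a[fast]=0 → fast++
(s=1,f=7) a[fast]=0 → fast++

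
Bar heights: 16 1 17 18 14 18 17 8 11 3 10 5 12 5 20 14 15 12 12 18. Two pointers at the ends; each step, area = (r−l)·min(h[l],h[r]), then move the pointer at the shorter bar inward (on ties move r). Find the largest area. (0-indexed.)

[0,19] min(16,18)*19=304 best=304 * → l++
[1,19] min(1,18)*18=18 best=304 → l++
[2,19] min(17,18)*17=289 best=304 → l++
[3,19] min(18,18)*16=288 best=304 → r--
[3,18] min(18,12)*15=180 best=304 → r--
[3,17] min(18,12)*14=168 best=304 → r--
[3,16] min(18,15)*13=195 best=304 → r--
[3,15] min(18,14)*12=168 best=304 → r--
[3,14] min(18,20)*11=198 best=304 → l++
[4,14] min(14,20)*10=140 best=304 → l++
[5,14] min(18,20)*9=162 best=304 → l++
[6,14] min(17,20)*8=136 best=304 → l++
[7,14] min(8,20)*7=56 best=304 → l++
[8,14] min(11,20)*6=66 best=304 → l++
[9,14] min(3,20)*5=15 best=304 → l++
[10,14] min(10,20)*4=40 best=304 → l++
[11,14] min(5,20)*3=15 best=304 → l++
[12,14] min(12,20)*2=24 best=304 → l++
[13,14] min(5,20)*1=5 best=304 → l++

max area = 304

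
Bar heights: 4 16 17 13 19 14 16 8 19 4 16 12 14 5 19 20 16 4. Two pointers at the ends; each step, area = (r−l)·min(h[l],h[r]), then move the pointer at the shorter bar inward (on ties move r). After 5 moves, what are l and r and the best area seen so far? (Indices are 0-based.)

[0,17] min(4,4)*17=68 best=68 * → r--
[0,16] min(4,16)*16=64 best=68 → l++
[1,16] min(16,16)*15=240 best=240 * → r--
[1,15] min(16,20)*14=224 best=240 → l++
[2,15] min(17,20)*13=221 best=240 → l++

l=3, r=15, best area=240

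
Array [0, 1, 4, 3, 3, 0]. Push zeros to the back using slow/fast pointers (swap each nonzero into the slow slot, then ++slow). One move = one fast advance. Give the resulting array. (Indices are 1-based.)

slow=1 fast=1: a[fast]=0, fast++
slow=1 fast=2: a[fast]=1≠0 swap→a[1]=1, slow++,fast++
slow=2 fast=3: a[fast]=4≠0 swap→a[2]=4, slow++,fast++
slow=3 fast=4: a[fast]=3≠0 swap→a[3]=3, slow++,fast++
slow=4 fast=5: a[fast]=3≠0 swap→a[4]=3, slow++,fast++
slow=5 fast=6: a[fast]=0, fast++

[1, 4, 3, 3, 0, 0]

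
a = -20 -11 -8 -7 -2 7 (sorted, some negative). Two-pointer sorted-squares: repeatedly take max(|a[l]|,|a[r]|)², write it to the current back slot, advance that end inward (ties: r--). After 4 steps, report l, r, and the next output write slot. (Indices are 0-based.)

l=0 r=5: |-20|>|7| out[5]=400, l++
l=1 r=5: |-11|>|7| out[4]=121, l++
l=2 r=5: |-8|>|7| out[3]=64, l++
l=3 r=5: |-7|<=|7| out[2]=49, r--

l=3, r=4, next write slot=1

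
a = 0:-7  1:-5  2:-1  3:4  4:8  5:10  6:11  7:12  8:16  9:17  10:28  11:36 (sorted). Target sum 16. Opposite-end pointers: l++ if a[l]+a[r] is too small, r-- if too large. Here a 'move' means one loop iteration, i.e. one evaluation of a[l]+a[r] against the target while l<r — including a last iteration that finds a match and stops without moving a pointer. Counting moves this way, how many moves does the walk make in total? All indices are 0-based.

5 moves

l=0 r=11: -7+36=29 >16, r--
l=0 r=10: -7+28=21 >16, r--
l=0 r=9: -7+17=10 <16, l++
l=1 r=9: -5+17=12 <16, l++
l=2 r=9: -1+17=16, found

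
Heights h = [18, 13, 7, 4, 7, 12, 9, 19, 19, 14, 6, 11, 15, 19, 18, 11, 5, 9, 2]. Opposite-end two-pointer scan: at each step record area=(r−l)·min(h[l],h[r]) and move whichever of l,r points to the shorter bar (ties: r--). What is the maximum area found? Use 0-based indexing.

max area = 252

l=0 r=18: min(18,2)*18=36 best=36 *, r--
l=0 r=17: min(18,9)*17=153 best=153 *, r--
l=0 r=16: min(18,5)*16=80 best=153, r--
l=0 r=15: min(18,11)*15=165 best=165 *, r--
l=0 r=14: min(18,18)*14=252 best=252 *, r--
l=0 r=13: min(18,19)*13=234 best=252, l++
l=1 r=13: min(13,19)*12=156 best=252, l++
l=2 r=13: min(7,19)*11=77 best=252, l++
l=3 r=13: min(4,19)*10=40 best=252, l++
l=4 r=13: min(7,19)*9=63 best=252, l++
l=5 r=13: min(12,19)*8=96 best=252, l++
l=6 r=13: min(9,19)*7=63 best=252, l++
l=7 r=13: min(19,19)*6=114 best=252, r--
l=7 r=12: min(19,15)*5=75 best=252, r--
l=7 r=11: min(19,11)*4=44 best=252, r--
l=7 r=10: min(19,6)*3=18 best=252, r--
l=7 r=9: min(19,14)*2=28 best=252, r--
l=7 r=8: min(19,19)*1=19 best=252, r--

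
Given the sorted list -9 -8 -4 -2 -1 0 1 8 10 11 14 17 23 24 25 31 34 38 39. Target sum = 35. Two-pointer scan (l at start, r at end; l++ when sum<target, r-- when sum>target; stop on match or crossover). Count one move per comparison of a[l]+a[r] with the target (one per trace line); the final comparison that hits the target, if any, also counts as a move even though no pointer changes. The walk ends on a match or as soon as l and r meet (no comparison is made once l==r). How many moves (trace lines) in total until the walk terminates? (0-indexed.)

[0,18] -9+39=30 <35 → l++
[1,18] -8+39=31 <35 → l++
[2,18] -4+39=35 → found

3 moves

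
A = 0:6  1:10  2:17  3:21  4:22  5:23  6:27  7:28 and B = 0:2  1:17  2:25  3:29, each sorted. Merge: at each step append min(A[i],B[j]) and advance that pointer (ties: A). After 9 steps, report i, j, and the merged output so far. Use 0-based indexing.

i=0 j=0: A[i]=6>B[j]=2 take 2, j++
i=0 j=1: A[i]=6<=B[j]=17 take 6, i++
i=1 j=1: A[i]=10<=B[j]=17 take 10, i++
i=2 j=1: A[i]=17<=B[j]=17 take 17, i++
i=3 j=1: A[i]=21>B[j]=17 take 17, j++
i=3 j=2: A[i]=21<=B[j]=25 take 21, i++
i=4 j=2: A[i]=22<=B[j]=25 take 22, i++
i=5 j=2: A[i]=23<=B[j]=25 take 23, i++
i=6 j=2: A[i]=27>B[j]=25 take 25, j++

i=6, j=3, merged so far=[2, 6, 10, 17, 17, 21, 22, 23, 25]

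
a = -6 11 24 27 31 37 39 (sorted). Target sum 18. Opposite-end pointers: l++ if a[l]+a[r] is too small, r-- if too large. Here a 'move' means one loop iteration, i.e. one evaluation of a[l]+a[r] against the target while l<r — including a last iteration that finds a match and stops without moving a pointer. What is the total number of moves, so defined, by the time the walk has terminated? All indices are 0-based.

l=0 r=6: -6+39=33 >18, r--
l=0 r=5: -6+37=31 >18, r--
l=0 r=4: -6+31=25 >18, r--
l=0 r=3: -6+27=21 >18, r--
l=0 r=2: -6+24=18, found

5 moves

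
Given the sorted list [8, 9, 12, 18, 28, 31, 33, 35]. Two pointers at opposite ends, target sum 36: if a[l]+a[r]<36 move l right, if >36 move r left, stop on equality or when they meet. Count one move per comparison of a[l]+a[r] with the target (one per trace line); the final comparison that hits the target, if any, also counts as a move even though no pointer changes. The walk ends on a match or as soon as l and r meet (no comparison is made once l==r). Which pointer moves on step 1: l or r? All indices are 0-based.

l=0 r=7: 8+35=43 >36, r--

r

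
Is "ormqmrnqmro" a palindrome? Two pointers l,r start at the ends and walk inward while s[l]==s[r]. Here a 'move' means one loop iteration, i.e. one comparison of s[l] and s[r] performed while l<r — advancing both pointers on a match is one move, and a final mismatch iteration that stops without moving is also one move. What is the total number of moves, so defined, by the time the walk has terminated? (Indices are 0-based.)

[0,10] 'o'=='o' → l++,r--
[1,9] 'r'=='r' → l++,r--
[2,8] 'm'=='m' → l++,r--
[3,7] 'q'=='q' → l++,r--
[4,6] 'm'!='n' → stop

5 moves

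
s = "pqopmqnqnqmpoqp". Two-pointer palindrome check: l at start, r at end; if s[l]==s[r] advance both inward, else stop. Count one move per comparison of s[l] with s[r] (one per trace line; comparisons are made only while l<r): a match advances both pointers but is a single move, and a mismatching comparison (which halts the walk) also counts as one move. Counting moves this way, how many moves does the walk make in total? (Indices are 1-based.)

7 moves

[1,15] 'p'=='p' → l++,r--
[2,14] 'q'=='q' → l++,r--
[3,13] 'o'=='o' → l++,r--
[4,12] 'p'=='p' → l++,r--
[5,11] 'm'=='m' → l++,r--
[6,10] 'q'=='q' → l++,r--
[7,9] 'n'=='n' → l++,r--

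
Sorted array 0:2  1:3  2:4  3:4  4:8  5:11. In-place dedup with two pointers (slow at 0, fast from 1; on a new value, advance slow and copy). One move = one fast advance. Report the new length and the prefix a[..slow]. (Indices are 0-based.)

length 5; prefix = [2, 3, 4, 8, 11]

(s=0,f=1) a[fast]=3≠a[slow]=2 write a[1]=3 → slow++,fast++
(s=1,f=2) a[fast]=4≠a[slow]=3 write a[2]=4 → slow++,fast++
(s=2,f=3) a[fast]=4=a[slow] dup → fast++
(s=2,f=4) a[fast]=8≠a[slow]=4 write a[3]=8 → slow++,fast++
(s=3,f=5) a[fast]=11≠a[slow]=8 write a[4]=11 → slow++,fast++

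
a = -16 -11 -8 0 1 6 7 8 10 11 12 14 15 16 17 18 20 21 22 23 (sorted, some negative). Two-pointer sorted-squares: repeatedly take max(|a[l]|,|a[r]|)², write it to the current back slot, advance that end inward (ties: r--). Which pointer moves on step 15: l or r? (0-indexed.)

r

[0,19] |-16|<=|23| out[19]=529 → r--
[0,18] |-16|<=|22| out[18]=484 → r--
[0,17] |-16|<=|21| out[17]=441 → r--
[0,16] |-16|<=|20| out[16]=400 → r--
[0,15] |-16|<=|18| out[15]=324 → r--
[0,14] |-16|<=|17| out[14]=289 → r--
[0,13] |-16|<=|16| out[13]=256 → r--
[0,12] |-16|>|15| out[12]=256 → l++
[1,12] |-11|<=|15| out[11]=225 → r--
[1,11] |-11|<=|14| out[10]=196 → r--
[1,10] |-11|<=|12| out[9]=144 → r--
[1,9] |-11|<=|11| out[8]=121 → r--
[1,8] |-11|>|10| out[7]=121 → l++
[2,8] |-8|<=|10| out[6]=100 → r--
[2,7] |-8|<=|8| out[5]=64 → r--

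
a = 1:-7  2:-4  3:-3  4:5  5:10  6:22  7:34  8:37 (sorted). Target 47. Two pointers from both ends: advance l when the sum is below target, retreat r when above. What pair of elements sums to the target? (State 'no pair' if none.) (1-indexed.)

(10, 37)

l=1 r=8: -7+37=30 <47, l++
l=2 r=8: -4+37=33 <47, l++
l=3 r=8: -3+37=34 <47, l++
l=4 r=8: 5+37=42 <47, l++
l=5 r=8: 10+37=47, found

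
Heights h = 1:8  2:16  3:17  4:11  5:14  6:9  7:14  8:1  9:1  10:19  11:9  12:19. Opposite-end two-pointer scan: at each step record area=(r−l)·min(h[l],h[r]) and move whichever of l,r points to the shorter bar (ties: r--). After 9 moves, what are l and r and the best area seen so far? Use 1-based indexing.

[1,12] min(8,19)*11=88 best=88 * → l++
[2,12] min(16,19)*10=160 best=160 * → l++
[3,12] min(17,19)*9=153 best=160 → l++
[4,12] min(11,19)*8=88 best=160 → l++
[5,12] min(14,19)*7=98 best=160 → l++
[6,12] min(9,19)*6=54 best=160 → l++
[7,12] min(14,19)*5=70 best=160 → l++
[8,12] min(1,19)*4=4 best=160 → l++
[9,12] min(1,19)*3=3 best=160 → l++

l=10, r=12, best area=160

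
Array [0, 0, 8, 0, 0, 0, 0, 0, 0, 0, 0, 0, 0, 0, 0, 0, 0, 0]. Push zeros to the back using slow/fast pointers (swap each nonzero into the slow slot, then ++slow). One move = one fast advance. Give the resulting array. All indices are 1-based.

[8, 0, 0, 0, 0, 0, 0, 0, 0, 0, 0, 0, 0, 0, 0, 0, 0, 0]

slow=1 fast=1: a[fast]=0, fast++
slow=1 fast=2: a[fast]=0, fast++
slow=1 fast=3: a[fast]=8≠0 swap→a[1]=8, slow++,fast++
slow=2 fast=4: a[fast]=0, fast++
slow=2 fast=5: a[fast]=0, fast++
slow=2 fast=6: a[fast]=0, fast++
slow=2 fast=7: a[fast]=0, fast++
slow=2 fast=8: a[fast]=0, fast++
slow=2 fast=9: a[fast]=0, fast++
slow=2 fast=10: a[fast]=0, fast++
slow=2 fast=11: a[fast]=0, fast++
slow=2 fast=12: a[fast]=0, fast++
slow=2 fast=13: a[fast]=0, fast++
slow=2 fast=14: a[fast]=0, fast++
slow=2 fast=15: a[fast]=0, fast++
slow=2 fast=16: a[fast]=0, fast++
slow=2 fast=17: a[fast]=0, fast++
slow=2 fast=18: a[fast]=0, fast++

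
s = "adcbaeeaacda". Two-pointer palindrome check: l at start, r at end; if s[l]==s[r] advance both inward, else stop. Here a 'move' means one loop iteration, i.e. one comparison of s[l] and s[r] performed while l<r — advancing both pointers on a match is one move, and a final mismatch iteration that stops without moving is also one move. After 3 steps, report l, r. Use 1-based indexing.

l=4, r=9

l=1 r=12: 'a'=='a', l++,r--
l=2 r=11: 'd'=='d', l++,r--
l=3 r=10: 'c'=='c', l++,r--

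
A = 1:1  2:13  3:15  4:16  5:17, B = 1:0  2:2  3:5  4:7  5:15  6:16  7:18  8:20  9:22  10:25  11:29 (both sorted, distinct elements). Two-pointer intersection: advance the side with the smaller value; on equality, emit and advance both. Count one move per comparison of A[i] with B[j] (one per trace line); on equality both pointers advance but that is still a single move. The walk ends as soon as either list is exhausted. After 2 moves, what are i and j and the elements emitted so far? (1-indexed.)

i=2, j=2, emitted=[]

i=1 j=1: 1>0, j++
i=1 j=2: 1<2, i++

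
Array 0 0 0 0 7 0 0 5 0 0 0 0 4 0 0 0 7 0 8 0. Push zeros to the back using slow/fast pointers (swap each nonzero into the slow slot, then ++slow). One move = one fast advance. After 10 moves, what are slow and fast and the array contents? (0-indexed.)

slow=2, fast=10, a=[7, 5, 0, 0, 0, 0, 0, 0, 0, 0, 0, 0, 4, 0, 0, 0, 7, 0, 8, 0]

(s=0,f=0) a[fast]=0 → fast++
(s=0,f=1) a[fast]=0 → fast++
(s=0,f=2) a[fast]=0 → fast++
(s=0,f=3) a[fast]=0 → fast++
(s=0,f=4) a[fast]=7≠0 swap→a[0]=7 → slow++,fast++
(s=1,f=5) a[fast]=0 → fast++
(s=1,f=6) a[fast]=0 → fast++
(s=1,f=7) a[fast]=5≠0 swap→a[1]=5 → slow++,fast++
(s=2,f=8) a[fast]=0 → fast++
(s=2,f=9) a[fast]=0 → fast++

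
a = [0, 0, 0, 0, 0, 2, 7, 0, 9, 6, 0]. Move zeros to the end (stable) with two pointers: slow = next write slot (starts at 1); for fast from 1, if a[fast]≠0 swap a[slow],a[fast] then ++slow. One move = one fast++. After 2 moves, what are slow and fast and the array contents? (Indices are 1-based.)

slow=1 fast=1: a[fast]=0, fast++
slow=1 fast=2: a[fast]=0, fast++

slow=1, fast=3, a=[0, 0, 0, 0, 0, 2, 7, 0, 9, 6, 0]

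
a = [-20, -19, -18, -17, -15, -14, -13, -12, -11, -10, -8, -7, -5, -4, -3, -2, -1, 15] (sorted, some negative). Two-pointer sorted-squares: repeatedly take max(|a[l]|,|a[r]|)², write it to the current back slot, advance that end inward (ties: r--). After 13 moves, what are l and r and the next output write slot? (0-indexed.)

l=0 r=17: |-20|>|15| out[17]=400, l++
l=1 r=17: |-19|>|15| out[16]=361, l++
l=2 r=17: |-18|>|15| out[15]=324, l++
l=3 r=17: |-17|>|15| out[14]=289, l++
l=4 r=17: |-15|<=|15| out[13]=225, r--
l=4 r=16: |-15|>|-1| out[12]=225, l++
l=5 r=16: |-14|>|-1| out[11]=196, l++
l=6 r=16: |-13|>|-1| out[10]=169, l++
l=7 r=16: |-12|>|-1| out[9]=144, l++
l=8 r=16: |-11|>|-1| out[8]=121, l++
l=9 r=16: |-10|>|-1| out[7]=100, l++
l=10 r=16: |-8|>|-1| out[6]=64, l++
l=11 r=16: |-7|>|-1| out[5]=49, l++

l=12, r=16, next write slot=4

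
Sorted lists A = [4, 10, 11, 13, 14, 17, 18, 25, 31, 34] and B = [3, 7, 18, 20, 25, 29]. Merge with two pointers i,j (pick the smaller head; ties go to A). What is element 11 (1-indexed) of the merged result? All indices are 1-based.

[i=1,j=1] A[i]=4>B[j]=3 take 3 → j++
[i=1,j=2] A[i]=4<=B[j]=7 take 4 → i++
[i=2,j=2] A[i]=10>B[j]=7 take 7 → j++
[i=2,j=3] A[i]=10<=B[j]=18 take 10 → i++
[i=3,j=3] A[i]=11<=B[j]=18 take 11 → i++
[i=4,j=3] A[i]=13<=B[j]=18 take 13 → i++
[i=5,j=3] A[i]=14<=B[j]=18 take 14 → i++
[i=6,j=3] A[i]=17<=B[j]=18 take 17 → i++
[i=7,j=3] A[i]=18<=B[j]=18 take 18 → i++
[i=8,j=3] A[i]=25>B[j]=18 take 18 → j++
[i=8,j=4] A[i]=25>B[j]=20 take 20 → j++
[i=8,j=5] A[i]=25<=B[j]=25 take 25 → i++
[i=9,j=5] A[i]=31>B[j]=25 take 25 → j++
[i=9,j=6] A[i]=31>B[j]=29 take 29 → j++
[i=9,j=7] B done, take A[i]=31 → i++
[i=10,j=7] B done, take A[i]=34 → i++

merged[11] = 20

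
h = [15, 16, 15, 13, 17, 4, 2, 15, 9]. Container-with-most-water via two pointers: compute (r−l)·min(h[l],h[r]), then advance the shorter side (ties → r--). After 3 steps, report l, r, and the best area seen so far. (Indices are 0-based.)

l=0 r=8: min(15,9)*8=72 best=72 *, r--
l=0 r=7: min(15,15)*7=105 best=105 *, r--
l=0 r=6: min(15,2)*6=12 best=105, r--

l=0, r=5, best area=105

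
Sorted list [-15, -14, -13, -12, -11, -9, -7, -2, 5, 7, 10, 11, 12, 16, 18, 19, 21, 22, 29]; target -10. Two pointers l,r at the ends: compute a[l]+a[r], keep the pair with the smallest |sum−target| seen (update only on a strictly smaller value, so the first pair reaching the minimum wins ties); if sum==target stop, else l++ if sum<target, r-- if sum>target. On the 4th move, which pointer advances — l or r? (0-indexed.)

l=0 r=18: -15+29=14 d=24 *, r--
l=0 r=17: -15+22=7 d=17 *, r--
l=0 r=16: -15+21=6 d=16 *, r--
l=0 r=15: -15+19=4 d=14 *, r--

r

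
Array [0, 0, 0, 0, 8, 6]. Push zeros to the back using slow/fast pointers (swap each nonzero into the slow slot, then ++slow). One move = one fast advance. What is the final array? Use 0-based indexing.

slow=0 fast=0: a[fast]=0, fast++
slow=0 fast=1: a[fast]=0, fast++
slow=0 fast=2: a[fast]=0, fast++
slow=0 fast=3: a[fast]=0, fast++
slow=0 fast=4: a[fast]=8≠0 swap→a[0]=8, slow++,fast++
slow=1 fast=5: a[fast]=6≠0 swap→a[1]=6, slow++,fast++

[8, 6, 0, 0, 0, 0]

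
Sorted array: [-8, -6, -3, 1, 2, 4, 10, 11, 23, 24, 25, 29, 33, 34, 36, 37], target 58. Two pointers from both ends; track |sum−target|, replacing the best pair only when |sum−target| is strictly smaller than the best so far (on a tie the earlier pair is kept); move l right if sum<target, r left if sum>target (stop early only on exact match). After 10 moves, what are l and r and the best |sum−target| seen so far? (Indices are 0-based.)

l=8, r=13, best |Δ|=1

l=0 r=15: -8+37=29 d=29 *, l++
l=1 r=15: -6+37=31 d=27 *, l++
l=2 r=15: -3+37=34 d=24 *, l++
l=3 r=15: 1+37=38 d=20 *, l++
l=4 r=15: 2+37=39 d=19 *, l++
l=5 r=15: 4+37=41 d=17 *, l++
l=6 r=15: 10+37=47 d=11 *, l++
l=7 r=15: 11+37=48 d=10 *, l++
l=8 r=15: 23+37=60 d=2 *, r--
l=8 r=14: 23+36=59 d=1 *, r--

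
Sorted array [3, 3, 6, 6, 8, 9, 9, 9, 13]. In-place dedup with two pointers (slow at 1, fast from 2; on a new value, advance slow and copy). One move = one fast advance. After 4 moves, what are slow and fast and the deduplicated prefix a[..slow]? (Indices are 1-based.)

(s=1,f=2) a[fast]=3=a[slow] dup → fast++
(s=1,f=3) a[fast]=6≠a[slow]=3 write a[2]=6 → slow++,fast++
(s=2,f=4) a[fast]=6=a[slow] dup → fast++
(s=2,f=5) a[fast]=8≠a[slow]=6 write a[3]=8 → slow++,fast++

slow=3, fast=6, prefix=[3, 6, 8]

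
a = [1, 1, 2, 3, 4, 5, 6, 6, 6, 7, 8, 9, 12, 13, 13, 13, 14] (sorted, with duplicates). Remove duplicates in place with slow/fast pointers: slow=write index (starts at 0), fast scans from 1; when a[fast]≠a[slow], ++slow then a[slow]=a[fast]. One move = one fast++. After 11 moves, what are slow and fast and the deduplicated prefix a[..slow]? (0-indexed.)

slow=8, fast=12, prefix=[1, 2, 3, 4, 5, 6, 7, 8, 9]

slow=0 fast=1: a[fast]=1=a[slow] dup, fast++
slow=0 fast=2: a[fast]=2≠a[slow]=1 write a[1]=2, slow++,fast++
slow=1 fast=3: a[fast]=3≠a[slow]=2 write a[2]=3, slow++,fast++
slow=2 fast=4: a[fast]=4≠a[slow]=3 write a[3]=4, slow++,fast++
slow=3 fast=5: a[fast]=5≠a[slow]=4 write a[4]=5, slow++,fast++
slow=4 fast=6: a[fast]=6≠a[slow]=5 write a[5]=6, slow++,fast++
slow=5 fast=7: a[fast]=6=a[slow] dup, fast++
slow=5 fast=8: a[fast]=6=a[slow] dup, fast++
slow=5 fast=9: a[fast]=7≠a[slow]=6 write a[6]=7, slow++,fast++
slow=6 fast=10: a[fast]=8≠a[slow]=7 write a[7]=8, slow++,fast++
slow=7 fast=11: a[fast]=9≠a[slow]=8 write a[8]=9, slow++,fast++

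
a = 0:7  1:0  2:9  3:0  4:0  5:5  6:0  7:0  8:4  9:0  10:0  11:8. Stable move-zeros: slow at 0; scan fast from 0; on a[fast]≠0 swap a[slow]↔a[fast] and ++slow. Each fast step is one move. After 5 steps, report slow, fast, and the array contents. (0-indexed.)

slow=0 fast=0: a[fast]=7≠0 swap→a[0]=7, slow++,fast++
slow=1 fast=1: a[fast]=0, fast++
slow=1 fast=2: a[fast]=9≠0 swap→a[1]=9, slow++,fast++
slow=2 fast=3: a[fast]=0, fast++
slow=2 fast=4: a[fast]=0, fast++

slow=2, fast=5, a=[7, 9, 0, 0, 0, 5, 0, 0, 4, 0, 0, 8]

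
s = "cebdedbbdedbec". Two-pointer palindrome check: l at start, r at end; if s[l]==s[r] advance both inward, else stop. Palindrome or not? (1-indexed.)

[1,14] 'c'=='c' → l++,r--
[2,13] 'e'=='e' → l++,r--
[3,12] 'b'=='b' → l++,r--
[4,11] 'd'=='d' → l++,r--
[5,10] 'e'=='e' → l++,r--
[6,9] 'd'=='d' → l++,r--
[7,8] 'b'=='b' → l++,r--

palindrome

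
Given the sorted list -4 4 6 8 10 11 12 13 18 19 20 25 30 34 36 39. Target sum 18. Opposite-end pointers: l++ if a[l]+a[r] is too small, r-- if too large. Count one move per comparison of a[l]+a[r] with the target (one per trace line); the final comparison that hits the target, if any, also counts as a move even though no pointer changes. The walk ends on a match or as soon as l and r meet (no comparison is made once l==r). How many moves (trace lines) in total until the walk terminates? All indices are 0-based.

12 moves

[0,15] -4+39=35 >18 → r--
[0,14] -4+36=32 >18 → r--
[0,13] -4+34=30 >18 → r--
[0,12] -4+30=26 >18 → r--
[0,11] -4+25=21 >18 → r--
[0,10] -4+20=16 <18 → l++
[1,10] 4+20=24 >18 → r--
[1,9] 4+19=23 >18 → r--
[1,8] 4+18=22 >18 → r--
[1,7] 4+13=17 <18 → l++
[2,7] 6+13=19 >18 → r--
[2,6] 6+12=18 → found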